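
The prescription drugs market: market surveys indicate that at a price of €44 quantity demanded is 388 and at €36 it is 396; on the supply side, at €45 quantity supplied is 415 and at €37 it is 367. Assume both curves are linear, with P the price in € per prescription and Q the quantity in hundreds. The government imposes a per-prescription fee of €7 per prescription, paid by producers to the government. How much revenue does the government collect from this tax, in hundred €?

Demand slope: (396 − 388)/(36 − 44) = -1, so Qd = 432 − P.
Supply slope: (367 − 415)/(37 − 45) = 6, so Qs = 6P + 145.
Without the tax, 432 − P = 6P + 145 gives 7P = 287, so P* = €41 and Q* = 391.
With the tax collected from producers, supply shifts: Qs = 6(P − 7) + 145.
Solving gives Q = 385 with buyers paying €47 and producers receiving €40 (the €7 wedge).
Revenue = t · Q = 7 · 385 = €2695.

Tax revenue = €2695 hundred.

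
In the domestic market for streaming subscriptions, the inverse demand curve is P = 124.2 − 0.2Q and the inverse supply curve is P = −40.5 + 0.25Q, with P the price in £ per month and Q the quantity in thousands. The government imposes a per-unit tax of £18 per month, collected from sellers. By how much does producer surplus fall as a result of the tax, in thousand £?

Producer surplus falls by £3460 thousand.

Rewrite in direct form: Qd = 621 − 5P and Qs = 4P + 162.
Without the tax, 621 − 5P = 4P + 162 gives 9P = 459, so P* = £51 and Q* = 366.
With the tax collected from sellers, supply shifts: Qs = 4(P − 18) + 162.
New equilibrium: consumers pay £59, sellers receive £41, Q = 326. (Wedge: Pb − Ps = 18.)
ΔPS is the trapezoid between Q = 326 and Q = 366 of height £10: ½ · (366 + 326) · 10 = £3460.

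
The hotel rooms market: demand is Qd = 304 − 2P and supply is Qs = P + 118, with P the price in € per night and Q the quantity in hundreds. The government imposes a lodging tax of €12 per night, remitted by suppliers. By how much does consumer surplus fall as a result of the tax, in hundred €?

Before the tax: set 304 − 2P = P + 118 → P* = €62, Q* = 180.
With the tax collected from suppliers, supply shifts: Qs = (P − 12) + 118.
Solving gives Q = 172 with consumers paying €66 and suppliers receiving €54 (the €12 wedge).
ΔCS is the trapezoid between Q = 172 and Q = 180 of height €4: ½ · (180 + 172) · 4 = €704.

Consumer surplus falls by €704 hundred.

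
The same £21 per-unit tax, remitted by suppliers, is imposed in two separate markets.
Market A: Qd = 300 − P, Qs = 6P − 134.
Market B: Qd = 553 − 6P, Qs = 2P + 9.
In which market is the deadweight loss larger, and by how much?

Market A: pre-tax P* = £62, Q* = 238; post-tax Q = 220; deadweight loss = £189.
Market B: pre-tax P* = £68, Q* = 145; post-tax Q = 113.5; deadweight loss = £330.75.
Difference: £189 vs £330.75 → market B is larger by £141.75.

Market B, by £141.75.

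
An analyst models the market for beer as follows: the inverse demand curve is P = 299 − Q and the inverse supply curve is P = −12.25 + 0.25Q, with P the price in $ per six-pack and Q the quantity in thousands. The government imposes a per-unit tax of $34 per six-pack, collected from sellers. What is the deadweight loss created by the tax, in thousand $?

Deadweight loss = $462.4 thousand.

Rewrite in direct form: Qd = 299 − P and Qs = 4P + 49.
Before the tax: set 299 − P = 4P + 49 → P* = $50, Q* = 249.
With the tax collected from sellers, supply shifts: Qs = 4(P − 34) + 49.
New equilibrium: consumers pay $77.2, sellers receive $43.2, Q = 221.8. (Wedge: Pb − Ps = 34.)
Quantity falls by |ΔQ| = |249 − 221.8| = 27.2.
DWL = ½ · t · |ΔQ| = ½ · 34 · 27.2 = $462.4.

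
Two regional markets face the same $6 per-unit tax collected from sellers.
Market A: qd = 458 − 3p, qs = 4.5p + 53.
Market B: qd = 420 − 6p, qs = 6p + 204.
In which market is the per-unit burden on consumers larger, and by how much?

Market A: pre-tax p* = $54, q* = 296; post-tax q = 285.2; per-unit burden on consumers = $3.6.
Market B: pre-tax p* = $18, q* = 312; post-tax q = 294; per-unit burden on consumers = $3.
Difference: $3.6 vs $3 → market A is larger by $0.6.

Market A, by $0.6.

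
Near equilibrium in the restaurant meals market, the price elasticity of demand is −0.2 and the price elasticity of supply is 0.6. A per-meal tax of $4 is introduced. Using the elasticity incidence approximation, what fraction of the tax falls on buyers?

Incidence ratio: buyers' share ≈ εs / (εs + |εd|) = 0.6 / (0.6 + 0.2) = 0.75.
Supply is the more elastic side, so buyers bear the larger share.

Buyers' share ≈ 0.75.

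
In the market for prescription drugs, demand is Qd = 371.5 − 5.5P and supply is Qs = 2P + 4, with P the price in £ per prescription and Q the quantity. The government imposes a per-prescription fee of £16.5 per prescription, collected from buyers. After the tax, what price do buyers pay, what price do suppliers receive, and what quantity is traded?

Without the tax, 371.5 − 5.5P = 2P + 4 gives 7.5P = 367.5, so P* = £49 and Q* = 102.
With the tax collected from buyers, demand (in seller-price terms) shifts: Qd = 371.5 − 5.5(P + 16.5).
Solving gives Q = 77.8 with buyers paying £53.4 and suppliers receiving £36.9 (the £16.5 wedge).
The less price-elastic side of the market bears the larger share of a per-unit tax.

Buyers pay £53.4; suppliers receive £36.9; quantity = 77.8.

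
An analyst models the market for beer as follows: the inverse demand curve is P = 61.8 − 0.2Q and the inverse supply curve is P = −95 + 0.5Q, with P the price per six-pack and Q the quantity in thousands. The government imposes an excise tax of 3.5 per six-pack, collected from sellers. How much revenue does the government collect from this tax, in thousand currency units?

Rewrite in direct form: Qd = 309 − 5P and Qs = 2P + 190.
Without the tax, 309 − 5P = 2P + 190 gives 7P = 119, so P* = 17 and Q* = 224.
With the tax collected from sellers, supply shifts: Qs = 2(P − 3.5) + 190.
New equilibrium: consumers pay 18, sellers receive 14.5, Q = 219. (Wedge: Pb − Ps = 3.5.)
Revenue = t · Q = 3.5 · 219 = 766.5.

Tax revenue = 766.5 thousand.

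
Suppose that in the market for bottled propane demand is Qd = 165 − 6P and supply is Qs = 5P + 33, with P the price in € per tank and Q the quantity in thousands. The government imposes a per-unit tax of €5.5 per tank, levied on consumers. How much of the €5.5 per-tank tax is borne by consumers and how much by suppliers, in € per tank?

Consumers bear €2.5 per tank; suppliers bear €3 per tank.

Without the tax, 165 − 6P = 5P + 33 gives 11P = 132, so P* = €12 and Q* = 93.
With the tax collected from consumers, demand (in seller-price terms) shifts: Qd = 165 − 6(P + 5.5).
Solving gives Q = 78 with consumers paying €14.5 and suppliers receiving €9 (the €5.5 wedge).
Burden on consumers: €2.5; on suppliers: €3. (They sum to €5.5.)
The less price-elastic side of the market bears the larger share of a per-unit tax.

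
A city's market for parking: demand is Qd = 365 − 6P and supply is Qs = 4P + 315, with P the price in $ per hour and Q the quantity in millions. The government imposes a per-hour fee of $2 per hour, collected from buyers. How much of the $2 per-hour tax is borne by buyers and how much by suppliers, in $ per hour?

Buyers bear $0.8 per hour; suppliers bear $1.2 per hour.

Before the tax: set 365 − 6P = 4P + 315 → P* = $5, Q* = 335.
With the tax collected from buyers, demand (in seller-price terms) shifts: Qd = 365 − 6(P + 2).
Solving gives Q = 330.2 with buyers paying $5.8 and suppliers receiving $3.8 (the $2 wedge).
Burden on buyers: $0.8; on suppliers: $1.2. (They sum to $2.)
The less price-elastic side of the market bears the larger share of a per-unit tax.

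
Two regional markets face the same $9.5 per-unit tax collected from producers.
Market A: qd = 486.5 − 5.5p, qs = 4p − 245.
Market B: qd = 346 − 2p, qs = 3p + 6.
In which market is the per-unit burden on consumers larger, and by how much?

Market B, by $1.7.

Market A: pre-tax p* = $77, q* = 63; post-tax q = 41; per-unit burden on consumers = $4.
Market B: pre-tax p* = $68, q* = 210; post-tax q = 198.6; per-unit burden on consumers = $5.7.
Difference: $4 vs $5.7 → market B is larger by $1.7.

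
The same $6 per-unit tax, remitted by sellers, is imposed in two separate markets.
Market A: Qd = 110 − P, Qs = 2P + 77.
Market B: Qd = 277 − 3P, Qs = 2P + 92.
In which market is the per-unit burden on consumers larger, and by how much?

Market A: pre-tax P* = $11, Q* = 99; post-tax Q = 95; per-unit burden on consumers = $4.
Market B: pre-tax P* = $37, Q* = 166; post-tax Q = 158.8; per-unit burden on consumers = $2.4.
Difference: $4 vs $2.4 → market A is larger by $1.6.

Market A, by $1.6.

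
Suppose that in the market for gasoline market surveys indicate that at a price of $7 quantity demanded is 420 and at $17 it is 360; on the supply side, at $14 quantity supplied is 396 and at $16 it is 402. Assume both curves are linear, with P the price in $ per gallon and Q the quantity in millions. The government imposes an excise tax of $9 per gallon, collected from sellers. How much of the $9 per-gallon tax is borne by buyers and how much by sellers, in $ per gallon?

Demand slope: (360 − 420)/(17 − 7) = -6, so Qd = 462 − 6P.
Supply slope: (402 − 396)/(16 − 14) = 3, so Qs = 3P + 354.
Before the tax: set 462 − 6P = 3P + 354 → P* = $12, Q* = 390.
With the tax collected from sellers, supply shifts: Qs = 3(P − 9) + 354.
New equilibrium: buyers pay $15, sellers receive $6, Q = 372. (Wedge: Pb − Ps = 9.)
Burden on buyers: $3; on sellers: $6. (They sum to $9.)

Buyers bear $3 per gallon; sellers bear $6 per gallon.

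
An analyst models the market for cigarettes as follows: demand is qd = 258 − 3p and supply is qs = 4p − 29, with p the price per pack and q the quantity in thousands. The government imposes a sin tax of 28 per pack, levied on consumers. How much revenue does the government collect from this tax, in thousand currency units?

Without the tax, 258 − 3p = 4p − 29 gives 7p = 287, so p* = 41 and q* = 135.
With the tax collected from consumers, demand (in seller-price terms) shifts: qd = 258 − 3(p + 28).
Solving gives q = 87 with consumers paying 57 and suppliers receiving 29 (the 28 wedge).
Revenue = t · Q = 28 · 87 = 2436.

Tax revenue = 2436 thousand.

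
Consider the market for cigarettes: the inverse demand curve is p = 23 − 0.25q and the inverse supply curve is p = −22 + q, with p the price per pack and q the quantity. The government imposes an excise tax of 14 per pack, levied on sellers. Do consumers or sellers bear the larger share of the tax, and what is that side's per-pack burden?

Sellers bear the larger share: 11.2 per pack.

Rewrite in direct form: qd = 92 − 4p and qs = p + 22.
Without the tax, 92 − 4p = p + 22 gives 5p = 70, so p* = 14 and q* = 36.
With the tax collected from sellers, supply shifts: qs = (p − 14) + 22.
Solving gives q = 24.8 with consumers paying 16.8 and sellers receiving 2.8 (the 14 wedge).
Per-pack burden: consumers 2.8, sellers 11.2.
Sellers take the larger share because supply is less price-elastic here (demand slope 4 vs supply slope 1).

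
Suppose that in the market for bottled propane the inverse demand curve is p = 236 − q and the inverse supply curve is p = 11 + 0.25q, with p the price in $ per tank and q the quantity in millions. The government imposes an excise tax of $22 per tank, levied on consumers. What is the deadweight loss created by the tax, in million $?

Rewrite in direct form: qd = 236 − p and qs = 4p − 44.
Without the tax, 236 − p = 4p − 44 gives 5p = 280, so p* = $56 and q* = 180.
With the tax collected from consumers, demand (in seller-price terms) shifts: qd = 236 − (p + 22).
Solving gives q = 162.4 with consumers paying $73.6 and suppliers receiving $51.6 (the $22 wedge).
Quantity falls by |ΔQ| = |180 − 162.4| = 17.6.
DWL = ½ · t · |ΔQ| = ½ · 22 · 17.6 = $193.6.

Deadweight loss = $193.6 million.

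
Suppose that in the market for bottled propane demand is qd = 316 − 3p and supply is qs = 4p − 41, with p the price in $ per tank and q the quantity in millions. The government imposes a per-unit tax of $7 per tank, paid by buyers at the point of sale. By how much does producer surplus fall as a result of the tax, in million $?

Before the tax: set 316 − 3p = 4p − 41 → p* = $51, q* = 163.
With the tax collected from buyers, demand (in seller-price terms) shifts: qd = 316 − 3(p + 7).
Solving gives q = 151 with buyers paying $55 and producers receiving $48 (the $7 wedge).
ΔPS is the trapezoid between Q = 151 and Q = 163 of height $3: ½ · (163 + 151) · 3 = $471.

Producer surplus falls by $471 million.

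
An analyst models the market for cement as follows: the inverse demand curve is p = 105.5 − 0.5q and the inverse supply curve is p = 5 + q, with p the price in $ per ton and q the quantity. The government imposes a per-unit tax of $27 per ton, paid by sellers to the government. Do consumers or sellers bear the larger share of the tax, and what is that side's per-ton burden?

Rewrite in direct form: qd = 211 − 2p and qs = p − 5.
Without the tax, 211 − 2p = p − 5 gives 3p = 216, so p* = $72 and q* = 67.
With the tax collected from sellers, supply shifts: qs = (p − 27) − 5.
Solving gives q = 49 with consumers paying $81 and sellers receiving $54 (the $27 wedge).
Per-ton burden: consumers $9, sellers $18.
Sellers take the larger share because supply is less price-elastic here (demand slope 2 vs supply slope 1).
The less price-elastic side of the market bears the larger share of a per-unit tax.

Sellers bear the larger share: $18 per ton.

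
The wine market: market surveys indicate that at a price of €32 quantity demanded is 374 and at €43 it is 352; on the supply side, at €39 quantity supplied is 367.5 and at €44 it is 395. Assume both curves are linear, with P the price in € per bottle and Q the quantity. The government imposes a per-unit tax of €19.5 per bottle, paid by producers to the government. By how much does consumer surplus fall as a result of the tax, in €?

Demand slope: (352 − 374)/(43 − 32) = -2, so Qd = 438 − 2P.
Supply slope: (395 − 367.5)/(44 − 39) = 5.5, so Qs = 5.5P + 153.
Before the tax: set 438 − 2P = 5.5P + 153 → P* = €38, Q* = 362.
With the tax collected from producers, supply shifts: Qs = 5.5(P − 19.5) + 153.
Solving gives Q = 333.4 with buyers paying €52.3 and producers receiving €32.8 (the €19.5 wedge).
ΔCS is the trapezoid between Q = 333.4 and Q = 362 of height €14.3: ½ · (362 + 333.4) · 14.3 = €4972.11.

Consumer surplus falls by €4972.11.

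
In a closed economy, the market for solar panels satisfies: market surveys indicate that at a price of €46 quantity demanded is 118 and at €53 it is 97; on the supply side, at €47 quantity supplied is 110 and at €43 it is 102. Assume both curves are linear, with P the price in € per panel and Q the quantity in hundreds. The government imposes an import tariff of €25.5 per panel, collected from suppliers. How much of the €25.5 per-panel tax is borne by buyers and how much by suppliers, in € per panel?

Buyers bear €10.2 per panel; suppliers bear €15.3 per panel.

Demand slope: (97 − 118)/(53 − 46) = -3, so Qd = 256 − 3P.
Supply slope: (102 − 110)/(43 − 47) = 2, so Qs = 2P + 16.
Without the tax, 256 − 3P = 2P + 16 gives 5P = 240, so P* = €48 and Q* = 112.
With the tax collected from suppliers, supply shifts: Qs = 2(P − 25.5) + 16.
Solving gives Q = 81.4 with buyers paying €58.2 and suppliers receiving €32.7 (the €25.5 wedge).
Burden on buyers: €10.2; on suppliers: €15.3. (They sum to €25.5.)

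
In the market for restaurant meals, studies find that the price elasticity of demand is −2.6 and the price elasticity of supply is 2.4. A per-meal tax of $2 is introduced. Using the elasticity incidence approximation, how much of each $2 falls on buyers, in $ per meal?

Buyers bear ≈ $0.96 per meal.

Incidence ratio: buyers' share ≈ εs / (εs + |εd|) = 2.4 / (2.4 + 2.6) = 0.48.
So buyers bear ≈ 0.48 × $2 = $0.96; sellers bear $1.04.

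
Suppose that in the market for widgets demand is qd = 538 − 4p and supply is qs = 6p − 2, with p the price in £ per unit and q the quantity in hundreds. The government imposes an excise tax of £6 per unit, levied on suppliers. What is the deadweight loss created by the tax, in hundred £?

Deadweight loss = £43.2 hundred.

Before the tax: set 538 − 4p = 6p − 2 → p* = £54, q* = 322.
With the tax collected from suppliers, supply shifts: qs = 6(p − 6) − 2.
New equilibrium: consumers pay £57.6, suppliers receive £51.6, q = 307.6. (Wedge: pb − ps = 6.)
Quantity falls by |ΔQ| = |322 − 307.6| = 14.4.
DWL = ½ · t · |ΔQ| = ½ · 6 · 14.4 = £43.2.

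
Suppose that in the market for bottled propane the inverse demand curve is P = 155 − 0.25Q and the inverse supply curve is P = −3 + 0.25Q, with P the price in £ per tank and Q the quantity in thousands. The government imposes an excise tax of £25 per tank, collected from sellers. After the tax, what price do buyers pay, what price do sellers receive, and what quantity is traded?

Rewrite in direct form: Qd = 620 − 4P and Qs = 4P + 12.
Before the tax: set 620 − 4P = 4P + 12 → P* = £76, Q* = 316.
With the tax collected from sellers, supply shifts: Qs = 4(P − 25) + 12.
New equilibrium: buyers pay £88.5, sellers receive £63.5, Q = 266. (Wedge: Pb − Ps = 25.)
The less price-elastic side of the market bears the larger share of a per-unit tax.

Buyers pay £88.5; sellers receive £63.5; quantity = 266.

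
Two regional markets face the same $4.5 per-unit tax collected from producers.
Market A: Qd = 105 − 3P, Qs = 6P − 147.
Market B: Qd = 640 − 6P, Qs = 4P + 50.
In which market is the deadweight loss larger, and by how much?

Market B, by $4.05.

Market A: pre-tax P* = $28, Q* = 21; post-tax Q = 12; deadweight loss = $20.25.
Market B: pre-tax P* = $59, Q* = 286; post-tax Q = 275.2; deadweight loss = $24.3.
Difference: $20.25 vs $24.3 → market B is larger by $4.05.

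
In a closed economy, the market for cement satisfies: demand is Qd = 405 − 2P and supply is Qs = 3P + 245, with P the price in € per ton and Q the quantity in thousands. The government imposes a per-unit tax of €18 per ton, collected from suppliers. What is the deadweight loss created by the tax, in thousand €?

Without the tax, 405 − 2P = 3P + 245 gives 5P = 160, so P* = €32 and Q* = 341.
With the tax collected from suppliers, supply shifts: Qs = 3(P − 18) + 245.
Solving gives Q = 319.4 with buyers paying €42.8 and suppliers receiving €24.8 (the €18 wedge).
Quantity falls by |ΔQ| = |341 − 319.4| = 21.6.
DWL = ½ · t · |ΔQ| = ½ · 18 · 21.6 = €194.4.

Deadweight loss = €194.4 thousand.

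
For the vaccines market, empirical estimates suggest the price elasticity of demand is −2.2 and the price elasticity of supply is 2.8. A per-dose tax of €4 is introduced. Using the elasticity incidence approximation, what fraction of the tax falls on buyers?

Incidence ratio: buyers' share ≈ εs / (εs + |εd|) = 2.8 / (2.8 + 2.2) = 0.56.
Supply is the more elastic side, so buyers bear the larger share.

Buyers' share ≈ 0.56.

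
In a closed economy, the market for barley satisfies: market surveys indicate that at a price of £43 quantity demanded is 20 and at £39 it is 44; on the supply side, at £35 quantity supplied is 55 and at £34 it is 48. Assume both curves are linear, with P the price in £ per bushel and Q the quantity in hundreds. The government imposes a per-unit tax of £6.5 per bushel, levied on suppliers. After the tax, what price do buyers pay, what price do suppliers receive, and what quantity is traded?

Demand slope: (44 − 20)/(39 − 43) = -6, so Qd = 278 − 6P.
Supply slope: (48 − 55)/(34 − 35) = 7, so Qs = 7P − 190.
Before the tax: set 278 − 6P = 7P − 190 → P* = £36, Q* = 62.
With the tax collected from suppliers, supply shifts: Qs = 7(P − 6.5) − 190.
Solving gives Q = 41 with buyers paying £39.5 and suppliers receiving £33 (the £6.5 wedge).

Buyers pay £39.5; suppliers receive £33; quantity = 41.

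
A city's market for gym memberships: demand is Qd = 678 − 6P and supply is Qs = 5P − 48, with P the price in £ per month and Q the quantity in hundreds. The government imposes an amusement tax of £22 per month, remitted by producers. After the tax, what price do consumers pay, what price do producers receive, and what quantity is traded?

Consumers pay £76; producers receive £54; quantity = 222.

Without the tax, 678 − 6P = 5P − 48 gives 11P = 726, so P* = £66 and Q* = 282.
With the tax collected from producers, supply shifts: Qs = 5(P − 22) − 48.
Solving gives Q = 222 with consumers paying £76 and producers receiving £54 (the £22 wedge).
The less price-elastic side of the market bears the larger share of a per-unit tax.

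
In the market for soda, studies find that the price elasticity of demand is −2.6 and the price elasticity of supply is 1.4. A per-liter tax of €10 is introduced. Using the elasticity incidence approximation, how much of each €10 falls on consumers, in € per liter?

Incidence ratio: consumers' share ≈ εs / (εs + |εd|) = 1.4 / (1.4 + 2.6) = 0.35.
So consumers bear ≈ 0.35 × €10 = €3.5; sellers bear €6.5.

Consumers bear ≈ €3.5 per liter.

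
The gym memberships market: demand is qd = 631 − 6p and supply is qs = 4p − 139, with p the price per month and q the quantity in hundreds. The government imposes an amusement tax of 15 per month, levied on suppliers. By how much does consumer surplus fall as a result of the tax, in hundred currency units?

Before the tax: set 631 − 6p = 4p − 139 → p* = 77, q* = 169.
With the tax collected from suppliers, supply shifts: qs = 4(p − 15) − 139.
New equilibrium: consumers pay 83, suppliers receive 68, q = 133. (Wedge: pb − ps = 15.)
ΔCS is the trapezoid between Q = 133 and Q = 169 of height 6: ½ · (169 + 133) · 6 = 906.

Consumer surplus falls by 906 hundred.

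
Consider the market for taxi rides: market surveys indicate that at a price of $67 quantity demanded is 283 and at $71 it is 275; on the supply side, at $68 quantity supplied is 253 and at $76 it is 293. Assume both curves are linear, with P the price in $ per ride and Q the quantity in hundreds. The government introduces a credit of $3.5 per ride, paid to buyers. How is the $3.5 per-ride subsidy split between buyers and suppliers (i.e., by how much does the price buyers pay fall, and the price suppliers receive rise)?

Demand slope: (275 − 283)/(71 − 67) = -2, so Qd = 417 − 2P.
Supply slope: (293 − 253)/(76 − 68) = 5, so Qs = 5P − 87.
Without the subsidy, 417 − 2P = 5P − 87 gives 7P = 504, so P* = $72 and Q* = 273.
With a per-unit subsidy paid to buyers, each effectively pays P − 3.5, so demand becomes Qd = 417 − 2(P − 3.5).
Solving gives Q = 278 with buyers paying $69.5 and suppliers receiving $73 (the $3.5 wedge).
Gain to buyers: $2.5; to suppliers: $1. (They sum to $3.5.)

Buyers gain $2.5 per ride; suppliers gain $1 per ride.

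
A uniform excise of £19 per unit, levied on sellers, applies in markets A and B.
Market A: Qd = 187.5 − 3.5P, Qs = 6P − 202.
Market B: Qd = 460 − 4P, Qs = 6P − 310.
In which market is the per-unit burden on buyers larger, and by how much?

Market A, by £0.6.

Market A: pre-tax P* = £41, Q* = 44; post-tax Q = 2; per-unit burden on buyers = £12.
Market B: pre-tax P* = £77, Q* = 152; post-tax Q = 106.4; per-unit burden on buyers = £11.4.
Difference: £12 vs £11.4 → market A is larger by £0.6.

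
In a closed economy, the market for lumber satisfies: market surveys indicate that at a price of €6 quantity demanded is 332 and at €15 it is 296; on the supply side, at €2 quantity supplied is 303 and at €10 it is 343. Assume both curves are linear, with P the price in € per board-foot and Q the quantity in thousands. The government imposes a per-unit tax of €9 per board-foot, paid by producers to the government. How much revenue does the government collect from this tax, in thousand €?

Demand slope: (296 − 332)/(15 − 6) = -4, so Qd = 356 − 4P.
Supply slope: (343 − 303)/(10 − 2) = 5, so Qs = 5P + 293.
Without the tax, 356 − 4P = 5P + 293 gives 9P = 63, so P* = €7 and Q* = 328.
With the tax collected from producers, supply shifts: Qs = 5(P − 9) + 293.
Solving gives Q = 308 with consumers paying €12 and producers receiving €3 (the €9 wedge).
Revenue = t · Q = 9 · 308 = €2772.

Tax revenue = €2772 thousand.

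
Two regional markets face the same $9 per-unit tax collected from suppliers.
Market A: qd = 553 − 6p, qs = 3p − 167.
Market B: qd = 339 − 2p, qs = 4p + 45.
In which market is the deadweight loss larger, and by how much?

Market A, by $27.

Market A: pre-tax p* = $80, q* = 73; post-tax q = 55; deadweight loss = $81.
Market B: pre-tax p* = $49, q* = 241; post-tax q = 229; deadweight loss = $54.
Difference: $81 vs $54 → market A is larger by $27.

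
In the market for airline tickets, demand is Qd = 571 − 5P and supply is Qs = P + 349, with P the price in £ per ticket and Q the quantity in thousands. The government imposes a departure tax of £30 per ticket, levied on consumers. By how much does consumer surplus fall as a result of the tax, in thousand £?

Without the tax, 571 − 5P = P + 349 gives 6P = 222, so P* = £37 and Q* = 386.
With the tax collected from consumers, demand (in seller-price terms) shifts: Qd = 571 − 5(P + 30).
Solving gives Q = 361 with consumers paying £42 and producers receiving £12 (the £30 wedge).
ΔCS is the trapezoid between Q = 361 and Q = 386 of height £5: ½ · (386 + 361) · 5 = £1867.5.

Consumer surplus falls by £1867.5 thousand.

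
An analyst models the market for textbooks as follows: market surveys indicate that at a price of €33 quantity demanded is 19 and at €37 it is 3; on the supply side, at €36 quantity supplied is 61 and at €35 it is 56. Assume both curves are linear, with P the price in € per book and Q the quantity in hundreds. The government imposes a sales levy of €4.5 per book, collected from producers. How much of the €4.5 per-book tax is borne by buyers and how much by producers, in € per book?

Demand slope: (3 − 19)/(37 − 33) = -4, so Qd = 151 − 4P.
Supply slope: (56 − 61)/(35 − 36) = 5, so Qs = 5P − 119.
Without the tax, 151 − 4P = 5P − 119 gives 9P = 270, so P* = €30 and Q* = 31.
With the tax collected from producers, supply shifts: Qs = 5(P − 4.5) − 119.
New equilibrium: buyers pay €32.5, producers receive €28, Q = 21. (Wedge: Pb − Ps = 4.5.)
Burden on buyers: €2.5; on producers: €2. (They sum to €4.5.)

Buyers bear €2.5 per book; producers bear €2 per book.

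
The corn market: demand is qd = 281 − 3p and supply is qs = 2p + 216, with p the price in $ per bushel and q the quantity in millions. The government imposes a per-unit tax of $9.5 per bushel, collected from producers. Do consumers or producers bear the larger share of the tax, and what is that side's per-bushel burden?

Producers bear the larger share: $5.7 per bushel.

Without the tax, 281 − 3p = 2p + 216 gives 5p = 65, so p* = $13 and q* = 242.
With the tax collected from producers, supply shifts: qs = 2(p − 9.5) + 216.
New equilibrium: consumers pay $16.8, producers receive $7.3, q = 230.6. (Wedge: pb − ps = 9.5.)
Per-bushel burden: consumers $3.8, producers $5.7.
Producers take the larger share because supply is less price-elastic here (demand slope 3 vs supply slope 2).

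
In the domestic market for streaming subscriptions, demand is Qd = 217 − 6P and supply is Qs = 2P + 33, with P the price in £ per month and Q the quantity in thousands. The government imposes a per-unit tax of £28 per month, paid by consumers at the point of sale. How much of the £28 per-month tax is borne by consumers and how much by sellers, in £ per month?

Before the tax: set 217 − 6P = 2P + 33 → P* = £23, Q* = 79.
With the tax collected from consumers, demand (in seller-price terms) shifts: Qd = 217 − 6(P + 28).
Solving gives Q = 37 with consumers paying £30 and sellers receiving £2 (the £28 wedge).
Burden on consumers: £7; on sellers: £21. (They sum to £28.)
The less price-elastic side of the market bears the larger share of a per-unit tax.

Consumers bear £7 per month; sellers bear £21 per month.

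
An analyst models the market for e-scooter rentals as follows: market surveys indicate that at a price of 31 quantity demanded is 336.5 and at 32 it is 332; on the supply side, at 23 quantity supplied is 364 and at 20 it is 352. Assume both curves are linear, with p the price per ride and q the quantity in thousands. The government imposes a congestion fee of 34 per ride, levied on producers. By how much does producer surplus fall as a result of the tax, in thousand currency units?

Producer surplus falls by 5976 thousand.

Demand slope: (332 − 336.5)/(32 − 31) = -4.5, so qd = 476 − 4.5p.
Supply slope: (352 − 364)/(20 − 23) = 4, so qs = 4p + 272.
Before the tax: set 476 − 4.5p = 4p + 272 → p* = 24, q* = 368.
With the tax collected from producers, supply shifts: qs = 4(p − 34) + 272.
New equilibrium: buyers pay 40, producers receive 6, q = 296. (Wedge: pb − ps = 34.)
ΔPS is the trapezoid between Q = 296 and Q = 368 of height 18: ½ · (368 + 296) · 18 = 5976.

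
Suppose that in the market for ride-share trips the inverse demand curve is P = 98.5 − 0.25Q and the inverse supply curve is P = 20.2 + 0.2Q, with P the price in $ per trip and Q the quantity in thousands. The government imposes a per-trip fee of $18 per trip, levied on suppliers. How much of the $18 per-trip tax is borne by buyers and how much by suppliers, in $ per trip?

Rewrite in direct form: Qd = 394 − 4P and Qs = 5P − 101.
Before the tax: set 394 − 4P = 5P − 101 → P* = $55, Q* = 174.
With the tax collected from suppliers, supply shifts: Qs = 5(P − 18) − 101.
Solving gives Q = 134 with buyers paying $65 and suppliers receiving $47 (the $18 wedge).
Burden on buyers: $10; on suppliers: $8. (They sum to $18.)
The less price-elastic side of the market bears the larger share of a per-unit tax.

Buyers bear $10 per trip; suppliers bear $8 per trip.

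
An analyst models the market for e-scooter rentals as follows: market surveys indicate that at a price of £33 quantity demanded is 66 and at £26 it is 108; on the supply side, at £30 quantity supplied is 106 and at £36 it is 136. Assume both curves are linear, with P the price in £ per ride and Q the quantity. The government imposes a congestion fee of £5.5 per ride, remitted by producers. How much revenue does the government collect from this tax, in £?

Demand slope: (108 − 66)/(26 − 33) = -6, so Qd = 264 − 6P.
Supply slope: (136 − 106)/(36 − 30) = 5, so Qs = 5P − 44.
Before the tax: set 264 − 6P = 5P − 44 → P* = £28, Q* = 96.
With the tax collected from producers, supply shifts: Qs = 5(P − 5.5) − 44.
New equilibrium: consumers pay £30.5, producers receive £25, Q = 81. (Wedge: Pb − Ps = 5.5.)
Revenue = t · Q = 5.5 · 81 = £445.5.

Tax revenue = £445.5.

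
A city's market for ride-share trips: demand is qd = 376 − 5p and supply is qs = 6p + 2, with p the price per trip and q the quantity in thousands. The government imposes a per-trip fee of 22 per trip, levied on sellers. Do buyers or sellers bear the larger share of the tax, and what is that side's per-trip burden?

Without the tax, 376 − 5p = 6p + 2 gives 11p = 374, so p* = 34 and q* = 206.
With the tax collected from sellers, supply shifts: qs = 6(p − 22) + 2.
Solving gives q = 146 with buyers paying 46 and sellers receiving 24 (the 22 wedge).
Per-trip burden: buyers 12, sellers 10.
Buyers take the larger share because demand is less price-elastic here (demand slope 5 vs supply slope 6).
The less price-elastic side of the market bears the larger share of a per-unit tax.

Buyers bear the larger share: 12 per trip.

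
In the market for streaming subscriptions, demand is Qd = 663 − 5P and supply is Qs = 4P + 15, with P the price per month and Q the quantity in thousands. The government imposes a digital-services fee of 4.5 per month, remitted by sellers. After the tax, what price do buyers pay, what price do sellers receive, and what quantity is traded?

Before the tax: set 663 − 5P = 4P + 15 → P* = 72, Q* = 303.
With the tax collected from sellers, supply shifts: Qs = 4(P − 4.5) + 15.
Solving gives Q = 293 with buyers paying 74 and sellers receiving 69.5 (the 4.5 wedge).
The less price-elastic side of the market bears the larger share of a per-unit tax.

Buyers pay 74; sellers receive 69.5; quantity = 293.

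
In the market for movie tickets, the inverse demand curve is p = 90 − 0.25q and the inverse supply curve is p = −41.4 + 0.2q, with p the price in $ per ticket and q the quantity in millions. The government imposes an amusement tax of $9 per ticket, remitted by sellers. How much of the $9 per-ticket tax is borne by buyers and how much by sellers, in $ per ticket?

Buyers bear $5 per ticket; sellers bear $4 per ticket.

Inverting to q(p) form: qd = 360 − 4p; qs = 5p + 207.
Before the tax: set 360 − 4p = 5p + 207 → p* = $17, q* = 292.
With the tax collected from sellers, supply shifts: qs = 5(p − 9) + 207.
New equilibrium: buyers pay $22, sellers receive $13, q = 272. (Wedge: pb − ps = 9.)
Burden on buyers: $5; on sellers: $4. (They sum to $9.)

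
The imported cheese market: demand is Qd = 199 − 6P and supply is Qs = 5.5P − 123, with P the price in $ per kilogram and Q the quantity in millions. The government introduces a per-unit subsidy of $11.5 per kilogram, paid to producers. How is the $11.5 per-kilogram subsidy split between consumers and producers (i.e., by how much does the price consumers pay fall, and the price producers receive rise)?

Before the subsidy: set 199 − 6P = 5.5P − 123 → P* = $28, Q* = 31.
With a per-unit subsidy paid to producers, each receives P + 11.5 per unit sold, so supply becomes Qs = 5.5(P + 11.5) − 123.
Solving gives Q = 64 with consumers paying $22.5 and producers receiving $34 (the $11.5 wedge).
Gain to consumers: $5.5; to producers: $6. (They sum to $11.5.)

Consumers gain $5.5 per kilogram; producers gain $6 per kilogram.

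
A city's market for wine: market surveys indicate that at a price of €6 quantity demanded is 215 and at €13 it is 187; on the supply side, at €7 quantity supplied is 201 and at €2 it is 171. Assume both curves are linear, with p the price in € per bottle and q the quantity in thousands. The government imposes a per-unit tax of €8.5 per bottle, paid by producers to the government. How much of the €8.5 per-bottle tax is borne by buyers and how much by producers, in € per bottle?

Demand slope: (187 − 215)/(13 − 6) = -4, so qd = 239 − 4p.
Supply slope: (171 − 201)/(2 − 7) = 6, so qs = 6p + 159.
Before the tax: set 239 − 4p = 6p + 159 → p* = €8, q* = 207.
With the tax collected from producers, supply shifts: qs = 6(p − 8.5) + 159.
New equilibrium: buyers pay €13.1, producers receive €4.6, q = 186.6. (Wedge: pb − ps = 8.5.)
Burden on buyers: €5.1; on producers: €3.4. (They sum to €8.5.)
The less price-elastic side of the market bears the larger share of a per-unit tax.

Buyers bear €5.1 per bottle; producers bear €3.4 per bottle.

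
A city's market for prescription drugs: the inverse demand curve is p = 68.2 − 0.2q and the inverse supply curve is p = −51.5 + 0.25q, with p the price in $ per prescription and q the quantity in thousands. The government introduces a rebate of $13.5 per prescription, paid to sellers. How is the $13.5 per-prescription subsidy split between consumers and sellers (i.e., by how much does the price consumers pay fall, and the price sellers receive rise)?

Consumers gain $6 per prescription; sellers gain $7.5 per prescription.

Rewrite in direct form: qd = 341 − 5p and qs = 4p + 206.
Before the subsidy: set 341 − 5p = 4p + 206 → p* = $15, q* = 266.
With a per-unit subsidy paid to sellers, each receives p + 13.5 per unit sold, so supply becomes qs = 4(p + 13.5) + 206.
Solving gives q = 296 with consumers paying $9 and sellers receiving $22.5 (the $13.5 wedge).
Gain to consumers: $6; to sellers: $7.5. (They sum to $13.5.)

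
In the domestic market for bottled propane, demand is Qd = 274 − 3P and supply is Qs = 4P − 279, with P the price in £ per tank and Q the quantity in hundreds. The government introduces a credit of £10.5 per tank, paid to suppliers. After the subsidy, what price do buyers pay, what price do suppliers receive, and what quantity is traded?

Without the subsidy, 274 − 3P = 4P − 279 gives 7P = 553, so P* = £79 and Q* = 37.
With a per-unit subsidy paid to suppliers, each receives P + 10.5 per unit sold, so supply becomes Qs = 4(P + 10.5) − 279.
New equilibrium: buyers pay £73, suppliers receive £83.5, Q = 55. (Wedge: Pb − Ps = −10.5.)

Buyers pay £73; suppliers receive £83.5; quantity = 55.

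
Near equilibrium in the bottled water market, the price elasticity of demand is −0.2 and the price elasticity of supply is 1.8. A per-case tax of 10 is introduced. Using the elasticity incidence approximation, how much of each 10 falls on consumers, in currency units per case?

Incidence ratio: consumers' share ≈ εs / (εs + |εd|) = 1.8 / (1.8 + 0.2) = 0.9.
So consumers bear ≈ 0.9 × 10 = 9; producers bear 1.

Consumers bear ≈ 9 per case.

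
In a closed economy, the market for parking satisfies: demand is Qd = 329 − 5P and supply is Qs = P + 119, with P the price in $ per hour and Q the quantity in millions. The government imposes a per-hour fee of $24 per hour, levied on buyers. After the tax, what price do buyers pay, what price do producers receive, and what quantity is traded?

Buyers pay $39; producers receive $15; quantity = 134.

Before the tax: set 329 − 5P = P + 119 → P* = $35, Q* = 154.
With the tax collected from buyers, demand (in seller-price terms) shifts: Qd = 329 − 5(P + 24).
New equilibrium: buyers pay $39, producers receive $15, Q = 134. (Wedge: Pb − Ps = 24.)
The less price-elastic side of the market bears the larger share of a per-unit tax.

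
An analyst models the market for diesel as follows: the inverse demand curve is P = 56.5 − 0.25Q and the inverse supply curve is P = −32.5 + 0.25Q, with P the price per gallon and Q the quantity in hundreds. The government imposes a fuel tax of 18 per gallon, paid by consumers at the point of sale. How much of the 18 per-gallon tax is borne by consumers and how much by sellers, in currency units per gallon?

Consumers bear 9 per gallon; sellers bear 9 per gallon.

Rewrite in direct form: Qd = 226 − 4P and Qs = 4P + 130.
Before the tax: set 226 − 4P = 4P + 130 → P* = 12, Q* = 178.
With the tax collected from consumers, demand (in seller-price terms) shifts: Qd = 226 − 4(P + 18).
Solving gives Q = 142 with consumers paying 21 and sellers receiving 3 (the 18 wedge).
Burden on consumers: 9; on sellers: 9. (They sum to 18.)
The less price-elastic side of the market bears the larger share of a per-unit tax.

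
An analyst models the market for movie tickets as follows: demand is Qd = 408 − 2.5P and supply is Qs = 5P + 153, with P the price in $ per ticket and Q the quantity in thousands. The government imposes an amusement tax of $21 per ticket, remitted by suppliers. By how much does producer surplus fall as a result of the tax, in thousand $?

Producer surplus falls by $2138.5 thousand.

Before the tax: set 408 − 2.5P = 5P + 153 → P* = $34, Q* = 323.
With the tax collected from suppliers, supply shifts: Qs = 5(P − 21) + 153.
Solving gives Q = 288 with consumers paying $48 and suppliers receiving $27 (the $21 wedge).
ΔPS is the trapezoid between Q = 288 and Q = 323 of height $7: ½ · (323 + 288) · 7 = $2138.5.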